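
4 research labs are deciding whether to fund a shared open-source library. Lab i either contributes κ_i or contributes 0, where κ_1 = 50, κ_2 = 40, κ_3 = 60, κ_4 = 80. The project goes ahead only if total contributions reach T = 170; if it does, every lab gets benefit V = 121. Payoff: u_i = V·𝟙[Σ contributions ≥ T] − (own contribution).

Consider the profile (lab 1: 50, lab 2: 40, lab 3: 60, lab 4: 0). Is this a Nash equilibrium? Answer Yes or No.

Total = 150 < 170: not provided.
Lab 1 (pledges 50, payoff -50): dropping to 0 → total 100, payoff 0. Profitable deviation.

No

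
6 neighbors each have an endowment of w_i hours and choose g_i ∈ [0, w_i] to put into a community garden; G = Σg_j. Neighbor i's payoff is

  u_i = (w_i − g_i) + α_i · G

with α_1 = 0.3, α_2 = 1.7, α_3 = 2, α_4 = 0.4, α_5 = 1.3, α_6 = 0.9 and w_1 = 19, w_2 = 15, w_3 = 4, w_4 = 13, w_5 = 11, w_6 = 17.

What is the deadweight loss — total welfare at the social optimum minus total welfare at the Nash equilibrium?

∂u_i/∂g_i = α_i − 1, so neighbor i contributes w_i if α_i > 1, else 0.
α_i > 1 for i ∈ {2, 3, 5}; NE contributions (0, 15, 4, 0, 11, 0), G = 30.
W^NE = Σw_i − G^NE + (Σα_i)·G^NE = 79 + 5.6·30 = 247.
Planner: ∂(Σu_j)/∂g_i = Σα_j − 1 = 5.6 > 0, so everyone contributes w_i; G^SO = 79, W^SO = 79 + 5.6·79 = 521.4.
Deadweight loss = 274.4.

274.4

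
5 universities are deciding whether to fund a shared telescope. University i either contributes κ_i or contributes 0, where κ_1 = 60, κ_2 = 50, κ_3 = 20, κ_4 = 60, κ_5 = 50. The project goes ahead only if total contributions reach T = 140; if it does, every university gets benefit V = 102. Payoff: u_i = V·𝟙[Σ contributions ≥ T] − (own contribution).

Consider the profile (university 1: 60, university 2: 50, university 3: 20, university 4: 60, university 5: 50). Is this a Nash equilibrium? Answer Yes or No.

No

Total = 240 ≥ 140: provided.
University 1 (pledges 60, payoff 42): dropping to 0 → total 180, payoff 102. Profitable deviation.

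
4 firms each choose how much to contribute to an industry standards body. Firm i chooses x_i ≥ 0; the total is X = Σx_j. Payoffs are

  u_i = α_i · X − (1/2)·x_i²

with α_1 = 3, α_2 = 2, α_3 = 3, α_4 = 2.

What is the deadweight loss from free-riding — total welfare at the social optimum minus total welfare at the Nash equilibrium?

113

Firm i's FOC: ∂u_i/∂x_i = α_i − x_i = 0, so x_i* = α_i.
NE contributions = (3, 2, 3, 2); X = 10.
W^NE = (Σα)·X − ½Σα_i² = 10² − ½·26 = 87.
Planner sets x_i = Σα_j = 10 for every i, so X^SO = 4·10 = 40.
W^SO = (Σα)·X^SO − ½·4·(Σα)² = (4/2)·10² = 200.
Deadweight loss = W^SO − W^NE = 113.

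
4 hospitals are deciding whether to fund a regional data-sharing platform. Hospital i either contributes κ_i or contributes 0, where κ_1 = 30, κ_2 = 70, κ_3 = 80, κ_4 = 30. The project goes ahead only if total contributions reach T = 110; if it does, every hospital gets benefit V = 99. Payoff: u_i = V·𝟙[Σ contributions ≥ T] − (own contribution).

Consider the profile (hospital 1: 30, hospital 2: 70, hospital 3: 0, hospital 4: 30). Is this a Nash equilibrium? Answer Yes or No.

Total = 130 ≥ 110: provided.
Hospital 1 (pledges 30, payoff 69): dropping to 0 → total 100, payoff 0. No gain.
Hospital 2 (pledges 70, payoff 29): dropping to 0 → total 60, payoff 0. No gain.
Hospital 3 (pledges 0, payoff 99): pledging 80 → total 210, payoff 19. No gain.
Hospital 4 (pledges 30, payoff 69): dropping to 0 → total 100, payoff 0. No gain.

Yes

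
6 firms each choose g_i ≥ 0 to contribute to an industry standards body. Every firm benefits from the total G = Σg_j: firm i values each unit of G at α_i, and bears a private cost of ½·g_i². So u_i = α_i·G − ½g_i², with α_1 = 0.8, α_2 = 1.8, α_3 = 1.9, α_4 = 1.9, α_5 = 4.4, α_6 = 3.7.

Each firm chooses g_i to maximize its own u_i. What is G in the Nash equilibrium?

14.5

Firm i's FOC: ∂u_i/∂g_i = α_i − g_i = 0, so g_i* = α_i.
NE contributions = (0.8, 1.8, 1.9, 1.9, 4.4, 3.7); G = 14.5.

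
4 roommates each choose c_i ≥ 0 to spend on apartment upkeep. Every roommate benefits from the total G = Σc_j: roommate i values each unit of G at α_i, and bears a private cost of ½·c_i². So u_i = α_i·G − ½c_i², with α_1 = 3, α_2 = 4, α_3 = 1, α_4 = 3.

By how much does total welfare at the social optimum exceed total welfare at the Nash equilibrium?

138.5

Roommate i's FOC: ∂u_i/∂c_i = α_i − c_i = 0, so c_i* = α_i.
NE contributions = (3, 4, 1, 3); G = 11.
W^NE = (Σα)·G − ½Σα_i² = 11² − ½·35 = 103.5.
Planner sets c_i = Σα_j = 11 for every i, so G^SO = 4·11 = 44.
W^SO = (Σα)·G^SO − ½·4·(Σα)² = (4/2)·11² = 242.
Deadweight loss = W^SO − W^NE = 138.5.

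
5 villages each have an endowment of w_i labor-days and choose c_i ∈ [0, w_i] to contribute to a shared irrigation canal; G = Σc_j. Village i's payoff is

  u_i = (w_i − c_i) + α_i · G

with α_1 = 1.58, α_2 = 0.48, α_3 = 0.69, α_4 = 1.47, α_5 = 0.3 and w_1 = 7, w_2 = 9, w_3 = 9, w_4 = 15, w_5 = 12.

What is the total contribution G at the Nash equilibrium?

22

∂u_i/∂c_i = α_i − 1, so village i contributes w_i if α_i > 1, else 0.
α_i > 1 for i ∈ {1, 4}; NE contributions (7, 0, 0, 15, 0), G = 22.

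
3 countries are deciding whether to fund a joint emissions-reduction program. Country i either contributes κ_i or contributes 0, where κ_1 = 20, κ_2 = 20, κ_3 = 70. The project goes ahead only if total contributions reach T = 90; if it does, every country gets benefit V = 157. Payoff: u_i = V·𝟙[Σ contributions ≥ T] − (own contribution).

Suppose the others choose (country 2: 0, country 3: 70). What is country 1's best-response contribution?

Others' total = 70. Contributing 20 brings total to 90 ≥ 90: gain V − κ_1 = 137.
Best response: 20.

20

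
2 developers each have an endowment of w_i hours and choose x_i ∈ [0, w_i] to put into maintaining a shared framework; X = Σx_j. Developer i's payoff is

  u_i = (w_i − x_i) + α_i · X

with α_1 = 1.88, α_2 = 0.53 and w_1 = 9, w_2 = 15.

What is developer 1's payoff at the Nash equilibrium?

∂u_i/∂x_i = α_i − 1, so developer i contributes w_i if α_i > 1, else 0.
α_i > 1 for i ∈ {1}; NE contributions (9, 0), X = 9.
u_1 = (9 − 9) + 1.88·9 = 16.92.

16.92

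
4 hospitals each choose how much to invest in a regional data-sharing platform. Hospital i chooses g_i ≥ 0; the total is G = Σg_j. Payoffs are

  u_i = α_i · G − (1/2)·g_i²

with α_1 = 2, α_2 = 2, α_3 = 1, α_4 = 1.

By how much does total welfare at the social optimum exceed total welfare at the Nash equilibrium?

Hospital i's FOC: ∂u_i/∂g_i = α_i − g_i = 0, so g_i* = α_i.
NE contributions = (2, 2, 1, 1); G = 6.
W^NE = (Σα)·G − ½Σα_i² = 6² − ½·10 = 31.
Planner sets g_i = Σα_j = 6 for every i, so G^SO = 4·6 = 24.
W^SO = (Σα)·G^SO − ½·4·(Σα)² = (4/2)·6² = 72.
Deadweight loss = W^SO − W^NE = 41.

41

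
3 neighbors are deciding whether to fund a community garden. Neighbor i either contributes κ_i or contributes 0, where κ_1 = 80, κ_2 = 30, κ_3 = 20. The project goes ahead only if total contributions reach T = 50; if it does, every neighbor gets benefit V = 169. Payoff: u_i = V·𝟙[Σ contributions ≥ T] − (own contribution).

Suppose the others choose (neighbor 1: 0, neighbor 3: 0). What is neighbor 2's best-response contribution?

Others' total = 0. Even contributing 30 gives 30 < 50: no benefit either way.
Best response: 0.

0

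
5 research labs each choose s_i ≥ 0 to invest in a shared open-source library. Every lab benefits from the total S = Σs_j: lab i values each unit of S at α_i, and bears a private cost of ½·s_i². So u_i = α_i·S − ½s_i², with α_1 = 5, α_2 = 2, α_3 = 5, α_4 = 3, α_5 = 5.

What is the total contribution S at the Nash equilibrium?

20

Lab i's FOC: ∂u_i/∂s_i = α_i − s_i = 0, so s_i* = α_i.
NE contributions = (5, 2, 5, 3, 5); S = 20.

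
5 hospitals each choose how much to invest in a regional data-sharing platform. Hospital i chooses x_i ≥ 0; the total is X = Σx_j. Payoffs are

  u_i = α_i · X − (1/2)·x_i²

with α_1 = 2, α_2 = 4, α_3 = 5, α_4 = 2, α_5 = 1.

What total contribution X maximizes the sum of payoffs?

Planner FOC: ∂(Σu_j)/∂x_i = (Σα_j) − x_i = 0, so x_i^SO = Σα_j = 14 for every i; X^SO = 70.

70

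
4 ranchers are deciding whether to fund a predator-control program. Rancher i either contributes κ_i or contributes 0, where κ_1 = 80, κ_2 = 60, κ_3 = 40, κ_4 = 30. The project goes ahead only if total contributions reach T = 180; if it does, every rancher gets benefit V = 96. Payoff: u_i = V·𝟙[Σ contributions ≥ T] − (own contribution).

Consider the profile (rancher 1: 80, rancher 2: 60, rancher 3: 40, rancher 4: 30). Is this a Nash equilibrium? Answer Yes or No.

No

Total = 210 ≥ 180: provided.
Rancher 1 (pledges 80, payoff 16): dropping to 0 → total 130, payoff 0. No gain.
Rancher 2 (pledges 60, payoff 36): dropping to 0 → total 150, payoff 0. No gain.
Rancher 3 (pledges 40, payoff 56): dropping to 0 → total 170, payoff 0. No gain.
Rancher 4 (pledges 30, payoff 66): dropping to 0 → total 180, payoff 96. Profitable deviation.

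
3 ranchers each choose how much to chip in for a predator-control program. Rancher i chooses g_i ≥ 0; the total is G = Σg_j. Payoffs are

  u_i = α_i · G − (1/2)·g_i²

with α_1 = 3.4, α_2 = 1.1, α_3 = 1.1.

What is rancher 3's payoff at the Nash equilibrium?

Rancher i's FOC: ∂u_i/∂g_i = α_i − g_i = 0, so g_i* = α_i.
NE contributions = (3.4, 1.1, 1.1); G = 5.6.
u_3 = α_3·G − ½·(g_3)² = 1.1·5.6 − ½·1.1² = 5.555.

5.555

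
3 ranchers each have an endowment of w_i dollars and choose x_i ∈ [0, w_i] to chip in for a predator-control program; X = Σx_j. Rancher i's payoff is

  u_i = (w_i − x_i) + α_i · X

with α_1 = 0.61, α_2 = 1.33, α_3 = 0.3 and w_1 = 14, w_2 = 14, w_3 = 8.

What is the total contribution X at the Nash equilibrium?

∂u_i/∂x_i = α_i − 1, so rancher i contributes w_i if α_i > 1, else 0.
α_i > 1 for i ∈ {2}; NE contributions (0, 14, 0), X = 14.

14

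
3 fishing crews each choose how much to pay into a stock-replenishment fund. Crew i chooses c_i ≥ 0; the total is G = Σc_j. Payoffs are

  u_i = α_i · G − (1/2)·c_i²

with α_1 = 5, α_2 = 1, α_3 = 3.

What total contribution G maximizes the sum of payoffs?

Planner FOC: ∂(Σu_j)/∂c_i = (Σα_j) − c_i = 0, so c_i^SO = Σα_j = 9 for every i; G^SO = 27.

27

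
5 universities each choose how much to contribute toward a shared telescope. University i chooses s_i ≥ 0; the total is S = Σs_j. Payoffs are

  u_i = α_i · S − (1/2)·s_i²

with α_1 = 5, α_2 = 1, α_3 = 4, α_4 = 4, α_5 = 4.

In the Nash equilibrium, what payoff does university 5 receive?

64

University i's FOC: ∂u_i/∂s_i = α_i − s_i = 0, so s_i* = α_i.
NE contributions = (5, 1, 4, 4, 4); S = 18.
u_5 = α_5·S − ½·(s_5)² = 4·18 − ½·4² = 64.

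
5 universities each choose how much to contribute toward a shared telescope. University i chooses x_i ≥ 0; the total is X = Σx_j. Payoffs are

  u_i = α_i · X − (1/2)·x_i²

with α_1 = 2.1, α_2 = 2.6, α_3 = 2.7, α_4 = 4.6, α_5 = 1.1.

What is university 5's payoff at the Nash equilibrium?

13.805

University i's FOC: ∂u_i/∂x_i = α_i − x_i = 0, so x_i* = α_i.
NE contributions = (2.1, 2.6, 2.7, 4.6, 1.1); X = 13.1.
u_5 = α_5·X − ½·(x_5)² = 1.1·13.1 − ½·1.1² = 13.805.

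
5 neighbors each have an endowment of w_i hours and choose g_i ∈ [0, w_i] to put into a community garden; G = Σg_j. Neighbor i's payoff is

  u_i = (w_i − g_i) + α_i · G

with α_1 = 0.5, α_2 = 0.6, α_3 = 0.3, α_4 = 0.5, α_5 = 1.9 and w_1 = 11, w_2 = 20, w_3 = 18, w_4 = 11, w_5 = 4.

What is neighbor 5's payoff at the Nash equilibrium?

∂u_i/∂g_i = α_i − 1, so neighbor i contributes w_i if α_i > 1, else 0.
α_i > 1 for i ∈ {5}; NE contributions (0, 0, 0, 0, 4), G = 4.
u_5 = (4 − 4) + 1.9·4 = 7.6.

7.6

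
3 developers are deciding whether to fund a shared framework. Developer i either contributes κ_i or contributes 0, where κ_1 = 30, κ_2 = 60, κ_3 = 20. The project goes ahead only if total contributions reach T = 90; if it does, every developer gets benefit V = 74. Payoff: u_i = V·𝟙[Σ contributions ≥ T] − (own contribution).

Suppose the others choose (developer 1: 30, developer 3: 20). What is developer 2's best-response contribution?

60

Others' total = 50. Contributing 60 brings total to 110 ≥ 90: gain V − κ_2 = 14.
Best response: 60.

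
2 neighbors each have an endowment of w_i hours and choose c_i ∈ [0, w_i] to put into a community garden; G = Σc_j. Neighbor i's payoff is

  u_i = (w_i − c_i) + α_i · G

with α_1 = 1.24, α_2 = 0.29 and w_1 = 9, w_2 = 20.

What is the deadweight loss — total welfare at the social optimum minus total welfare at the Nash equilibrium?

10.6

∂u_i/∂c_i = α_i − 1, so neighbor i contributes w_i if α_i > 1, else 0.
α_i > 1 for i ∈ {1}; NE contributions (9, 0), G = 9.
W^NE = Σw_i − G^NE + (Σα_i)·G^NE = 29 + 0.53·9 = 33.77.
Planner: ∂(Σu_j)/∂c_i = Σα_j − 1 = 0.53 > 0, so everyone contributes w_i; G^SO = 29, W^SO = 29 + 0.53·29 = 44.37.
Deadweight loss = 10.6.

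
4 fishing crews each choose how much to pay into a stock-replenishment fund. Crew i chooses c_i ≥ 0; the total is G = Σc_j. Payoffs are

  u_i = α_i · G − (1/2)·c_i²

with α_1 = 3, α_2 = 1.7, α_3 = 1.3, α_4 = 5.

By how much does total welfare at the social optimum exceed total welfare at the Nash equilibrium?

140.29

Crew i's FOC: ∂u_i/∂c_i = α_i − c_i = 0, so c_i* = α_i.
NE contributions = (3, 1.7, 1.3, 5); G = 11.
W^NE = (Σα)·G − ½Σα_i² = 11² − ½·38.58 = 101.71.
Planner sets c_i = Σα_j = 11 for every i, so G^SO = 4·11 = 44.
W^SO = (Σα)·G^SO − ½·4·(Σα)² = (4/2)·11² = 242.
Deadweight loss = W^SO − W^NE = 140.29.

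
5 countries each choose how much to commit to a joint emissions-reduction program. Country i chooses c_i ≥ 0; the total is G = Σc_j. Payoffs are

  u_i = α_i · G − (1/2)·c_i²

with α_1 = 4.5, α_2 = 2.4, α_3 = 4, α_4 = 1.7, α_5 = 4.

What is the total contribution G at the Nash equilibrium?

Country i's FOC: ∂u_i/∂c_i = α_i − c_i = 0, so c_i* = α_i.
NE contributions = (4.5, 2.4, 4, 1.7, 4); G = 16.6.

16.6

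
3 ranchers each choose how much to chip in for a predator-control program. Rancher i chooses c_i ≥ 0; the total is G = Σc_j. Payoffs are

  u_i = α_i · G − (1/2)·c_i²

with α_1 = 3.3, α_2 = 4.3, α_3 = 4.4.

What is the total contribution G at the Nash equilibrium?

12

Rancher i's FOC: ∂u_i/∂c_i = α_i − c_i = 0, so c_i* = α_i.
NE contributions = (3.3, 4.3, 4.4); G = 12.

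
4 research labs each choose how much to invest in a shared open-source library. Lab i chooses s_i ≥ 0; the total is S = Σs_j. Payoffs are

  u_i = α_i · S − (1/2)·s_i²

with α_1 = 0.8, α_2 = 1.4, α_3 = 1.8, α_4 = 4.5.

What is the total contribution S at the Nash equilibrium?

Lab i's FOC: ∂u_i/∂s_i = α_i − s_i = 0, so s_i* = α_i.
NE contributions = (0.8, 1.4, 1.8, 4.5); S = 8.5.

8.5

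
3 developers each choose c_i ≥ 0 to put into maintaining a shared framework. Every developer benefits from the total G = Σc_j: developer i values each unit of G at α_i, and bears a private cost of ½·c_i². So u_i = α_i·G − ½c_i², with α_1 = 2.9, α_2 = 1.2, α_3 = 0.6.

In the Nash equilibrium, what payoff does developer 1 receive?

Developer i's FOC: ∂u_i/∂c_i = α_i − c_i = 0, so c_i* = α_i.
NE contributions = (2.9, 1.2, 0.6); G = 4.7.
u_1 = α_1·G − ½·(c_1)² = 2.9·4.7 − ½·2.9² = 9.425.

9.425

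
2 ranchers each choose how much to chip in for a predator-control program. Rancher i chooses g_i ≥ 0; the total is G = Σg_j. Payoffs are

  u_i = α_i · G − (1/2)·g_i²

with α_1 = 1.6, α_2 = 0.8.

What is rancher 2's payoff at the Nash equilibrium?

Rancher i's FOC: ∂u_i/∂g_i = α_i − g_i = 0, so g_i* = α_i.
NE contributions = (1.6, 0.8); G = 2.4.
u_2 = α_2·G − ½·(g_2)² = 0.8·2.4 − ½·0.8² = 1.6.

1.6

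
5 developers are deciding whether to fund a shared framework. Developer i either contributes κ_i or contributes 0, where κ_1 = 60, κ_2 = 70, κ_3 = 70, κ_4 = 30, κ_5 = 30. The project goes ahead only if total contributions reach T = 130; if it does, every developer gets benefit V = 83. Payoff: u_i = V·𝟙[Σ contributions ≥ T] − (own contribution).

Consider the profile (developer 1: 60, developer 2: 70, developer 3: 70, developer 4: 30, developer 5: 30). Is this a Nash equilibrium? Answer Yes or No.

No

Total = 260 ≥ 130: provided.
Developer 1 (pledges 60, payoff 23): dropping to 0 → total 200, payoff 83. Profitable deviation.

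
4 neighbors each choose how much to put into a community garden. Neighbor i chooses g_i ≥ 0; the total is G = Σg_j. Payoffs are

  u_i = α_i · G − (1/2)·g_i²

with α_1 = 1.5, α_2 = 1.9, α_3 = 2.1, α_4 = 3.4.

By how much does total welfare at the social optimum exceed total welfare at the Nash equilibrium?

90.125

Neighbor i's FOC: ∂u_i/∂g_i = α_i − g_i = 0, so g_i* = α_i.
NE contributions = (1.5, 1.9, 2.1, 3.4); G = 8.9.
W^NE = (Σα)·G − ½Σα_i² = 8.9² − ½·21.83 = 68.295.
Planner sets g_i = Σα_j = 8.9 for every i, so G^SO = 4·8.9 = 35.6.
W^SO = (Σα)·G^SO − ½·4·(Σα)² = (4/2)·8.9² = 158.42.
Deadweight loss = W^SO − W^NE = 90.125.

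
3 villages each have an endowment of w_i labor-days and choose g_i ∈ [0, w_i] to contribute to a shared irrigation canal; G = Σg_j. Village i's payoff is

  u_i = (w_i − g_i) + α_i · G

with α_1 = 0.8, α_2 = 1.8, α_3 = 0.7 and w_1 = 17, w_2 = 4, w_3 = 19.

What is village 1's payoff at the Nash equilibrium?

20.2

∂u_i/∂g_i = α_i − 1, so village i contributes w_i if α_i > 1, else 0.
α_i > 1 for i ∈ {2}; NE contributions (0, 4, 0), G = 4.
u_1 = (17 − 0) + 0.8·4 = 20.2.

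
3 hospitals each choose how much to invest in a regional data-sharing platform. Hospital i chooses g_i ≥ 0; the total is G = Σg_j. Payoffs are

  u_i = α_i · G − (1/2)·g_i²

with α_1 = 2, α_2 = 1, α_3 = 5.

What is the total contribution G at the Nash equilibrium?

8

Hospital i's FOC: ∂u_i/∂g_i = α_i − g_i = 0, so g_i* = α_i.
NE contributions = (2, 1, 5); G = 8.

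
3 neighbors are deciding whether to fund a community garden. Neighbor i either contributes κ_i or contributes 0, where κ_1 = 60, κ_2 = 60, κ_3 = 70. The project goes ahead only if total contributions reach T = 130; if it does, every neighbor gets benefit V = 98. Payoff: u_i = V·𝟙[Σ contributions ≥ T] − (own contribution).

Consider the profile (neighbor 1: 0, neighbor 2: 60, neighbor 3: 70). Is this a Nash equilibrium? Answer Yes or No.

Total = 130 ≥ 130: provided.
Neighbor 1 (pledges 0, payoff 98): pledging 60 → total 190, payoff 38. No gain.
Neighbor 2 (pledges 60, payoff 38): dropping to 0 → total 70, payoff 0. No gain.
Neighbor 3 (pledges 70, payoff 28): dropping to 0 → total 60, payoff 0. No gain.

Yes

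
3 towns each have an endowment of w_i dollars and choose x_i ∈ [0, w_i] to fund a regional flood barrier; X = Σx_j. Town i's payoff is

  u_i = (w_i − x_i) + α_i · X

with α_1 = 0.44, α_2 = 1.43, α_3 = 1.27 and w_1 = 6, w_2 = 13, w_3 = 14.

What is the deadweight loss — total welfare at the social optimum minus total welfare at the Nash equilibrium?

∂u_i/∂x_i = α_i − 1, so town i contributes w_i if α_i > 1, else 0.
α_i > 1 for i ∈ {2, 3}; NE contributions (0, 13, 14), X = 27.
W^NE = Σw_i − X^NE + (Σα_i)·X^NE = 33 + 2.14·27 = 90.78.
Planner: ∂(Σu_j)/∂x_i = Σα_j − 1 = 2.14 > 0, so everyone contributes w_i; X^SO = 33, W^SO = 33 + 2.14·33 = 103.62.
Deadweight loss = 12.84.

12.84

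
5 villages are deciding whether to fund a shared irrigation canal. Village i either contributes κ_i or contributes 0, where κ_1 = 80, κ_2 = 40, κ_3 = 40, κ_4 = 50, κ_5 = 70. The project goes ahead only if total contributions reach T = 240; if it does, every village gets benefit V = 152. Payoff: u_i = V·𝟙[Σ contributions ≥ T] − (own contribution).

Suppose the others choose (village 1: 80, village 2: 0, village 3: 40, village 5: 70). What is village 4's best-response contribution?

Others' total = 190. Contributing 50 brings total to 240 ≥ 240: gain V − κ_4 = 102.
Best response: 50.

50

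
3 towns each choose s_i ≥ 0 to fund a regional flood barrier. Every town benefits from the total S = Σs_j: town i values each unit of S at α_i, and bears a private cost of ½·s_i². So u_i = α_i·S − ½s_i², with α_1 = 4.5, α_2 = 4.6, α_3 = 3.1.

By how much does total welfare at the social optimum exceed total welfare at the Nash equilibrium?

99.93

Town i's FOC: ∂u_i/∂s_i = α_i − s_i = 0, so s_i* = α_i.
NE contributions = (4.5, 4.6, 3.1); S = 12.2.
W^NE = (Σα)·S − ½Σα_i² = 12.2² − ½·51.02 = 123.33.
Planner sets s_i = Σα_j = 12.2 for every i, so S^SO = 3·12.2 = 36.6.
W^SO = (Σα)·S^SO − ½·3·(Σα)² = (3/2)·12.2² = 223.26.
Deadweight loss = W^SO − W^NE = 99.93.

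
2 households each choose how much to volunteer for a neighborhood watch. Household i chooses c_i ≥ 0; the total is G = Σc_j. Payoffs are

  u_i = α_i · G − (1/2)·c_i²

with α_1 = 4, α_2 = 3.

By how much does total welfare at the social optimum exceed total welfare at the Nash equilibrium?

12.5

Household i's FOC: ∂u_i/∂c_i = α_i − c_i = 0, so c_i* = α_i.
NE contributions = (4, 3); G = 7.
W^NE = (Σα)·G − ½Σα_i² = 7² − ½·25 = 36.5.
Planner sets c_i = Σα_j = 7 for every i, so G^SO = 2·7 = 14.
W^SO = (Σα)·G^SO − ½·2·(Σα)² = (2/2)·7² = 49.
Deadweight loss = W^SO − W^NE = 12.5.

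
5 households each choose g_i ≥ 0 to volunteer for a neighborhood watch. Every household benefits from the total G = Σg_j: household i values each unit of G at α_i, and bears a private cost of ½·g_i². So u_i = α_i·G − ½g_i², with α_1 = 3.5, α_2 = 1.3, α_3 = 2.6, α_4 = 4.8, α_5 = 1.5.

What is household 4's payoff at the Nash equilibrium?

Household i's FOC: ∂u_i/∂g_i = α_i − g_i = 0, so g_i* = α_i.
NE contributions = (3.5, 1.3, 2.6, 4.8, 1.5); G = 13.7.
u_4 = α_4·G − ½·(g_4)² = 4.8·13.7 − ½·4.8² = 54.24.

54.24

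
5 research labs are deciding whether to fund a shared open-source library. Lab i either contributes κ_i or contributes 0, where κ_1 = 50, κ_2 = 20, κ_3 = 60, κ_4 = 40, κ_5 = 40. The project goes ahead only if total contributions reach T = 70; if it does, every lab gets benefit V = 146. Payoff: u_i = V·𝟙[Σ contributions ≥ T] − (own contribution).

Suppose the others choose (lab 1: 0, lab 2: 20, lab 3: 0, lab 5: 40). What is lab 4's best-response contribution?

40

Others' total = 60. Contributing 40 brings total to 100 ≥ 70: gain V − κ_4 = 106.
Best response: 40.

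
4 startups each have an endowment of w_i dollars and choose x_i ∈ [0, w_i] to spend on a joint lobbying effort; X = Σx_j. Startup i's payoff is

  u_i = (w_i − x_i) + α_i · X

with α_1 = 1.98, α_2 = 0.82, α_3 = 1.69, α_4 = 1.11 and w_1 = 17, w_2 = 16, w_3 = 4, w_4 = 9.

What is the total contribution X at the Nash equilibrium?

30

∂u_i/∂x_i = α_i − 1, so startup i contributes w_i if α_i > 1, else 0.
α_i > 1 for i ∈ {1, 3, 4}; NE contributions (17, 0, 4, 9), X = 30.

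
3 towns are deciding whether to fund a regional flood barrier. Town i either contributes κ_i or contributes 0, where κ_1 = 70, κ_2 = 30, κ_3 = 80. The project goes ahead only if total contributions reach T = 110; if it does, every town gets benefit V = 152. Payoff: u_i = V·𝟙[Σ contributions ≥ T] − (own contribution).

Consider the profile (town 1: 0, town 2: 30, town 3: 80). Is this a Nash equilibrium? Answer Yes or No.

Yes

Total = 110 ≥ 110: provided.
Town 1 (pledges 0, payoff 152): pledging 70 → total 180, payoff 82. No gain.
Town 2 (pledges 30, payoff 122): dropping to 0 → total 80, payoff 0. No gain.
Town 3 (pledges 80, payoff 72): dropping to 0 → total 30, payoff 0. No gain.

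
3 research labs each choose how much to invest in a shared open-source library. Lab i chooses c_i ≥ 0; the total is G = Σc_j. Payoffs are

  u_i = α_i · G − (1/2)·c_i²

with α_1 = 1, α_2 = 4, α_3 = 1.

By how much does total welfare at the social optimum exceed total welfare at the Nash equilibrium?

Lab i's FOC: ∂u_i/∂c_i = α_i − c_i = 0, so c_i* = α_i.
NE contributions = (1, 4, 1); G = 6.
W^NE = (Σα)·G − ½Σα_i² = 6² − ½·18 = 27.
Planner sets c_i = Σα_j = 6 for every i, so G^SO = 3·6 = 18.
W^SO = (Σα)·G^SO − ½·3·(Σα)² = (3/2)·6² = 54.
Deadweight loss = W^SO − W^NE = 27.

27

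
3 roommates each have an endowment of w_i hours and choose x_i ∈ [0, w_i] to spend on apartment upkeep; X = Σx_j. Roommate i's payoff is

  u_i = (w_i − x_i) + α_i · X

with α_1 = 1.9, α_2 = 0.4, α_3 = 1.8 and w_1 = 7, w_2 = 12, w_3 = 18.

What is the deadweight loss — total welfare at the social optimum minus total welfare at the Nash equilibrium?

∂u_i/∂x_i = α_i − 1, so roommate i contributes w_i if α_i > 1, else 0.
α_i > 1 for i ∈ {1, 3}; NE contributions (7, 0, 18), X = 25.
W^NE = Σw_i − X^NE + (Σα_i)·X^NE = 37 + 3.1·25 = 114.5.
Planner: ∂(Σu_j)/∂x_i = Σα_j − 1 = 3.1 > 0, so everyone contributes w_i; X^SO = 37, W^SO = 37 + 3.1·37 = 151.7.
Deadweight loss = 37.2.

37.2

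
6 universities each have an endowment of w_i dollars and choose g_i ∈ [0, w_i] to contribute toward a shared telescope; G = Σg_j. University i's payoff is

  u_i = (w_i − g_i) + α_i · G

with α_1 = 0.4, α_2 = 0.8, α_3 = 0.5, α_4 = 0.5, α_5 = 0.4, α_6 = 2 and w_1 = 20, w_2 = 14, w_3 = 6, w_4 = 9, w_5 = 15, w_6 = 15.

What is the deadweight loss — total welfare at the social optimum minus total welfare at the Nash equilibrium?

∂u_i/∂g_i = α_i − 1, so university i contributes w_i if α_i > 1, else 0.
α_i > 1 for i ∈ {6}; NE contributions (0, 0, 0, 0, 0, 15), G = 15.
W^NE = Σw_i − G^NE + (Σα_i)·G^NE = 79 + 3.6·15 = 133.
Planner: ∂(Σu_j)/∂g_i = Σα_j − 1 = 3.6 > 0, so everyone contributes w_i; G^SO = 79, W^SO = 79 + 3.6·79 = 363.4.
Deadweight loss = 230.4.

230.4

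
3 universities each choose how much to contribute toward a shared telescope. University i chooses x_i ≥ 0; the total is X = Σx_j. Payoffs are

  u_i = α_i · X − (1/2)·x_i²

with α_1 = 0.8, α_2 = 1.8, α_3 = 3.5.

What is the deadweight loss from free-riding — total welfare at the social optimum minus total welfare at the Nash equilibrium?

University i's FOC: ∂u_i/∂x_i = α_i − x_i = 0, so x_i* = α_i.
NE contributions = (0.8, 1.8, 3.5); X = 6.1.
W^NE = (Σα)·X − ½Σα_i² = 6.1² − ½·16.13 = 29.145.
Planner sets x_i = Σα_j = 6.1 for every i, so X^SO = 3·6.1 = 18.3.
W^SO = (Σα)·X^SO − ½·3·(Σα)² = (3/2)·6.1² = 55.815.
Deadweight loss = W^SO − W^NE = 26.67.

26.67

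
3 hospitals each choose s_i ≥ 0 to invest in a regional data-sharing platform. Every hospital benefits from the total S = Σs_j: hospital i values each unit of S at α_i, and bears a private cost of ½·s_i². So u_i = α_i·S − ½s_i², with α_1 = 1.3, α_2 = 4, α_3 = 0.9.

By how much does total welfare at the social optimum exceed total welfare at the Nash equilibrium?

28.47

Hospital i's FOC: ∂u_i/∂s_i = α_i − s_i = 0, so s_i* = α_i.
NE contributions = (1.3, 4, 0.9); S = 6.2.
W^NE = (Σα)·S − ½Σα_i² = 6.2² − ½·18.5 = 29.19.
Planner sets s_i = Σα_j = 6.2 for every i, so S^SO = 3·6.2 = 18.6.
W^SO = (Σα)·S^SO − ½·3·(Σα)² = (3/2)·6.2² = 57.66.
Deadweight loss = W^SO − W^NE = 28.47.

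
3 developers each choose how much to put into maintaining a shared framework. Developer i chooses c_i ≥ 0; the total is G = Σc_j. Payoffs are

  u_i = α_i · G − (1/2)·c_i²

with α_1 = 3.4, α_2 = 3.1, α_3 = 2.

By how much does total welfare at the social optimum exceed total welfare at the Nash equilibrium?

48.71

Developer i's FOC: ∂u_i/∂c_i = α_i − c_i = 0, so c_i* = α_i.
NE contributions = (3.4, 3.1, 2); G = 8.5.
W^NE = (Σα)·G − ½Σα_i² = 8.5² − ½·25.17 = 59.665.
Planner sets c_i = Σα_j = 8.5 for every i, so G^SO = 3·8.5 = 25.5.
W^SO = (Σα)·G^SO − ½·3·(Σα)² = (3/2)·8.5² = 108.375.
Deadweight loss = W^SO − W^NE = 48.71.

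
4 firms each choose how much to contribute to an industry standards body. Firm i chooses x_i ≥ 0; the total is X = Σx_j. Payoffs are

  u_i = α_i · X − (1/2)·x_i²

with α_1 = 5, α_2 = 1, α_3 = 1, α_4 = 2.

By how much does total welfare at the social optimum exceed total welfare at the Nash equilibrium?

96.5

Firm i's FOC: ∂u_i/∂x_i = α_i − x_i = 0, so x_i* = α_i.
NE contributions = (5, 1, 1, 2); X = 9.
W^NE = (Σα)·X − ½Σα_i² = 9² − ½·31 = 65.5.
Planner sets x_i = Σα_j = 9 for every i, so X^SO = 4·9 = 36.
W^SO = (Σα)·X^SO − ½·4·(Σα)² = (4/2)·9² = 162.
Deadweight loss = W^SO − W^NE = 96.5.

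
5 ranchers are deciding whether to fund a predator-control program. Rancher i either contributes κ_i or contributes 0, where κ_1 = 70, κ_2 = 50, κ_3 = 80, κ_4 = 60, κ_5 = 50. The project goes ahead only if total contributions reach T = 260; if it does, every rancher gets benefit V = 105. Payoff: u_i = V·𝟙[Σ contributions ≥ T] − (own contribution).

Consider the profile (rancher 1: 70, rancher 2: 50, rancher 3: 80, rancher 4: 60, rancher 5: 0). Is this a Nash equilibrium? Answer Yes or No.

Total = 260 ≥ 260: provided.
Rancher 1 (pledges 70, payoff 35): dropping to 0 → total 190, payoff 0. No gain.
Rancher 2 (pledges 50, payoff 55): dropping to 0 → total 210, payoff 0. No gain.
Rancher 3 (pledges 80, payoff 25): dropping to 0 → total 180, payoff 0. No gain.
Rancher 4 (pledges 60, payoff 45): dropping to 0 → total 200, payoff 0. No gain.
Rancher 5 (pledges 0, payoff 105): pledging 50 → total 310, payoff 55. No gain.

Yes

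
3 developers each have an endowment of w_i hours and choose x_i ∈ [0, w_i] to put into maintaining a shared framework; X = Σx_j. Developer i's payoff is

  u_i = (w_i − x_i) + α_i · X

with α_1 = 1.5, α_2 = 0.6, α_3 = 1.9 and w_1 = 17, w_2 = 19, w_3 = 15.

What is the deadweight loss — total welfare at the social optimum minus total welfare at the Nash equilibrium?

∂u_i/∂x_i = α_i − 1, so developer i contributes w_i if α_i > 1, else 0.
α_i > 1 for i ∈ {1, 3}; NE contributions (17, 0, 15), X = 32.
W^NE = Σw_i − X^NE + (Σα_i)·X^NE = 51 + 3·32 = 147.
Planner: ∂(Σu_j)/∂x_i = Σα_j − 1 = 3 > 0, so everyone contributes w_i; X^SO = 51, W^SO = 51 + 3·51 = 204.
Deadweight loss = 57.

57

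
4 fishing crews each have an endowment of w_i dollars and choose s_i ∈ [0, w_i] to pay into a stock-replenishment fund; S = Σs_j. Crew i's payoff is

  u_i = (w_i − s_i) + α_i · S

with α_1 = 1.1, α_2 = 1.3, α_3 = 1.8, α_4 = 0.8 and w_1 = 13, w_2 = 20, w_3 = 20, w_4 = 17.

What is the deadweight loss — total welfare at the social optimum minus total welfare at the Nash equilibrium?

68

∂u_i/∂s_i = α_i − 1, so crew i contributes w_i if α_i > 1, else 0.
α_i > 1 for i ∈ {1, 2, 3}; NE contributions (13, 20, 20, 0), S = 53.
W^NE = Σw_i − S^NE + (Σα_i)·S^NE = 70 + 4·53 = 282.
Planner: ∂(Σu_j)/∂s_i = Σα_j − 1 = 4 > 0, so everyone contributes w_i; S^SO = 70, W^SO = 70 + 4·70 = 350.
Deadweight loss = 68.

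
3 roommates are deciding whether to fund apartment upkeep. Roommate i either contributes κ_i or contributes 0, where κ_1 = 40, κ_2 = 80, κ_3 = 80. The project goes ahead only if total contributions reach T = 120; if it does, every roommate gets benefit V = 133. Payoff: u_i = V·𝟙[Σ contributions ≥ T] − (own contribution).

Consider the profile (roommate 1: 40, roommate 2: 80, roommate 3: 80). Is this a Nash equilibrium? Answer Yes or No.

No

Total = 200 ≥ 120: provided.
Roommate 1 (pledges 40, payoff 93): dropping to 0 → total 160, payoff 133. Profitable deviation.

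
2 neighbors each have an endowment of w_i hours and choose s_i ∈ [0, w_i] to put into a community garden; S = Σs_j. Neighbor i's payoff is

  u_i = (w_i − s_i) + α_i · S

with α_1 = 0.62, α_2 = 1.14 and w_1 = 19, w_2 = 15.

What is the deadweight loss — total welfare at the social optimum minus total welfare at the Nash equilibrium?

14.44

∂u_i/∂s_i = α_i − 1, so neighbor i contributes w_i if α_i > 1, else 0.
α_i > 1 for i ∈ {2}; NE contributions (0, 15), S = 15.
W^NE = Σw_i − S^NE + (Σα_i)·S^NE = 34 + 0.76·15 = 45.4.
Planner: ∂(Σu_j)/∂s_i = Σα_j − 1 = 0.76 > 0, so everyone contributes w_i; S^SO = 34, W^SO = 34 + 0.76·34 = 59.84.
Deadweight loss = 14.44.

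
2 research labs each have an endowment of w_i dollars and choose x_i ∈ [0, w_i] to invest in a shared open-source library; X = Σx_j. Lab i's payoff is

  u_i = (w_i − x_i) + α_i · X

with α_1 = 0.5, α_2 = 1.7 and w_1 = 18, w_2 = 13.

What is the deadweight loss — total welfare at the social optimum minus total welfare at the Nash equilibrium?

∂u_i/∂x_i = α_i − 1, so lab i contributes w_i if α_i > 1, else 0.
α_i > 1 for i ∈ {2}; NE contributions (0, 13), X = 13.
W^NE = Σw_i − X^NE + (Σα_i)·X^NE = 31 + 1.2·13 = 46.6.
Planner: ∂(Σu_j)/∂x_i = Σα_j − 1 = 1.2 > 0, so everyone contributes w_i; X^SO = 31, W^SO = 31 + 1.2·31 = 68.2.
Deadweight loss = 21.6.

21.6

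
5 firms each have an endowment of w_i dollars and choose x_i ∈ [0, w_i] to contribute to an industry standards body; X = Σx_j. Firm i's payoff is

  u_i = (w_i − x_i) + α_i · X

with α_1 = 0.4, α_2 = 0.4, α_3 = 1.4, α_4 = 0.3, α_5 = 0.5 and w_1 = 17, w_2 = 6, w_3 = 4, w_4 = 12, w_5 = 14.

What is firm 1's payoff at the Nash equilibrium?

18.6

∂u_i/∂x_i = α_i − 1, so firm i contributes w_i if α_i > 1, else 0.
α_i > 1 for i ∈ {3}; NE contributions (0, 0, 4, 0, 0), X = 4.
u_1 = (17 − 0) + 0.4·4 = 18.6.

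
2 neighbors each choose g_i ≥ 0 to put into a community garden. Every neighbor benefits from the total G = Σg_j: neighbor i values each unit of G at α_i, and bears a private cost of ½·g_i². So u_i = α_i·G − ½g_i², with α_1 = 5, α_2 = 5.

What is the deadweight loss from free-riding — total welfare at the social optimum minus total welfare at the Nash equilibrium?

25

Neighbor i's FOC: ∂u_i/∂g_i = α_i − g_i = 0, so g_i* = α_i.
NE contributions = (5, 5); G = 10.
W^NE = (Σα)·G − ½Σα_i² = 10² − ½·50 = 75.
Planner sets g_i = Σα_j = 10 for every i, so G^SO = 2·10 = 20.
W^SO = (Σα)·G^SO − ½·2·(Σα)² = (2/2)·10² = 100.
Deadweight loss = W^SO − W^NE = 25.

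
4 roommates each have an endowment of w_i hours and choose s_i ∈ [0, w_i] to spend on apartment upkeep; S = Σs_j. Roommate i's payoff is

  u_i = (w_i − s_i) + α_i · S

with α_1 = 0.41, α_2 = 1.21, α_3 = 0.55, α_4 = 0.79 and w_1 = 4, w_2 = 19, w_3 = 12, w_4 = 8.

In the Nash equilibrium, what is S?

∂u_i/∂s_i = α_i − 1, so roommate i contributes w_i if α_i > 1, else 0.
α_i > 1 for i ∈ {2}; NE contributions (0, 19, 0, 0), S = 19.

19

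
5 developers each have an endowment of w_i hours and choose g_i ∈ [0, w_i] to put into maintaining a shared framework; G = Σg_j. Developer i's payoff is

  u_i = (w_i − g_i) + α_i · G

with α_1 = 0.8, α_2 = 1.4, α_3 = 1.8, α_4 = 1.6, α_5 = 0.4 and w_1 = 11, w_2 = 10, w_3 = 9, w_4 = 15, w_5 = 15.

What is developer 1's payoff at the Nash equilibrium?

38.2

∂u_i/∂g_i = α_i − 1, so developer i contributes w_i if α_i > 1, else 0.
α_i > 1 for i ∈ {2, 3, 4}; NE contributions (0, 10, 9, 15, 0), G = 34.
u_1 = (11 − 0) + 0.8·34 = 38.2.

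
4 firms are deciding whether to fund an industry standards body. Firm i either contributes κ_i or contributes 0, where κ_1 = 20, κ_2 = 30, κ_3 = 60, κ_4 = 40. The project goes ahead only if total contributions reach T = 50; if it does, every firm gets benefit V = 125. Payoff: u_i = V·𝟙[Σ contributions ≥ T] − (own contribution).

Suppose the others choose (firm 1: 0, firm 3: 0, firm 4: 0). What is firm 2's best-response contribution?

Others' total = 0. Even contributing 30 gives 30 < 50: no benefit either way.
Best response: 0.

0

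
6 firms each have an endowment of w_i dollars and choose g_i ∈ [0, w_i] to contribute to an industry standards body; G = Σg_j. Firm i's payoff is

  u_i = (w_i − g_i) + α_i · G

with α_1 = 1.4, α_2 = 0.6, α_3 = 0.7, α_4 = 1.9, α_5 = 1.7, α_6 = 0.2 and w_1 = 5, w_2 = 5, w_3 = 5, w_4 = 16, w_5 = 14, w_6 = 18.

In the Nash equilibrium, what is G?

35

∂u_i/∂g_i = α_i − 1, so firm i contributes w_i if α_i > 1, else 0.
α_i > 1 for i ∈ {1, 4, 5}; NE contributions (5, 0, 0, 16, 14, 0), G = 35.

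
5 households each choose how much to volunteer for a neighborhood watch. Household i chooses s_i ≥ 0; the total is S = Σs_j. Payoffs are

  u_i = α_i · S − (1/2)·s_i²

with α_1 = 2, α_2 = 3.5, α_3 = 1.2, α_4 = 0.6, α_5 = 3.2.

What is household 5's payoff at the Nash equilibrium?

Household i's FOC: ∂u_i/∂s_i = α_i − s_i = 0, so s_i* = α_i.
NE contributions = (2, 3.5, 1.2, 0.6, 3.2); S = 10.5.
u_5 = α_5·S − ½·(s_5)² = 3.2·10.5 − ½·3.2² = 28.48.

28.48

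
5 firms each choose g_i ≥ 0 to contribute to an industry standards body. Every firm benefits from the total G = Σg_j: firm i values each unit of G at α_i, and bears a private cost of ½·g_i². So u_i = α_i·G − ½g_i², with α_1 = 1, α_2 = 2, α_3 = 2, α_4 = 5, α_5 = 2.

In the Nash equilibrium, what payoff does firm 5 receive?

Firm i's FOC: ∂u_i/∂g_i = α_i − g_i = 0, so g_i* = α_i.
NE contributions = (1, 2, 2, 5, 2); G = 12.
u_5 = α_5·G − ½·(g_5)² = 2·12 − ½·2² = 22.

22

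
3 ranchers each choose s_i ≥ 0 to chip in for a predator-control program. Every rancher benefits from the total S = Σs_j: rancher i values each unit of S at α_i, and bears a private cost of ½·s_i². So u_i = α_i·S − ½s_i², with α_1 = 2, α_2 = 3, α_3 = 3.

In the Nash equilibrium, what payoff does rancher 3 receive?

Rancher i's FOC: ∂u_i/∂s_i = α_i − s_i = 0, so s_i* = α_i.
NE contributions = (2, 3, 3); S = 8.
u_3 = α_3·S − ½·(s_3)² = 3·8 − ½·3² = 19.5.

19.5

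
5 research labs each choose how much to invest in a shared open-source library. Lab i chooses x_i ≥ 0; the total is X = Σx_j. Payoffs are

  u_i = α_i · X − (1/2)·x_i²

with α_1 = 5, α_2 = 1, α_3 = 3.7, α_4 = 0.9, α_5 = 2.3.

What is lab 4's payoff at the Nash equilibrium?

Lab i's FOC: ∂u_i/∂x_i = α_i − x_i = 0, so x_i* = α_i.
NE contributions = (5, 1, 3.7, 0.9, 2.3); X = 12.9.
u_4 = α_4·X − ½·(x_4)² = 0.9·12.9 − ½·0.9² = 11.205.

11.205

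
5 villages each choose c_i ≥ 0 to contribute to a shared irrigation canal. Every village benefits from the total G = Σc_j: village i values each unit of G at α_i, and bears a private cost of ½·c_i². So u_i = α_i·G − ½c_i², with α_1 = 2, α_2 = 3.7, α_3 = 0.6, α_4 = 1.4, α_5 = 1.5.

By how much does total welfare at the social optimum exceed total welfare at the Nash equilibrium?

Village i's FOC: ∂u_i/∂c_i = α_i − c_i = 0, so c_i* = α_i.
NE contributions = (2, 3.7, 0.6, 1.4, 1.5); G = 9.2.
W^NE = (Σα)·G − ½Σα_i² = 9.2² − ½·22.26 = 73.51.
Planner sets c_i = Σα_j = 9.2 for every i, so G^SO = 5·9.2 = 46.
W^SO = (Σα)·G^SO − ½·5·(Σα)² = (5/2)·9.2² = 211.6.
Deadweight loss = W^SO − W^NE = 138.09.

138.09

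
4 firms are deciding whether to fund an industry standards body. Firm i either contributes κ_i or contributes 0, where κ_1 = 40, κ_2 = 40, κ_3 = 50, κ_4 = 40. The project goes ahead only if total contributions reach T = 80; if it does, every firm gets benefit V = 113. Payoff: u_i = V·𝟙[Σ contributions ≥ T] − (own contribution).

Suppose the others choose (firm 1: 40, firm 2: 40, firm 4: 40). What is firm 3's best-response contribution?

Others' total = 120 ≥ 80; contributing adds cost 50 for no extra benefit.
Best response: 0.

0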